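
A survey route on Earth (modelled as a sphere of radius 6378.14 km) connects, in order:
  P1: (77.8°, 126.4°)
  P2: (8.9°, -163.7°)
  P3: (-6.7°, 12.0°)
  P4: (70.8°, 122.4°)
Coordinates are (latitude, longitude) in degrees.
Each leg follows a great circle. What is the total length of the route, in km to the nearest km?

39548 km

Leg P1→P2: central angle 1.3459 rad, distance 8584.6 km.
Leg P2→P3: central angle 3.0579 rad, distance 19503.8 km.
Leg P3→P4: central angle 1.7967 rad, distance 11459.9 km.
Total: 8584.6 + 19503.8 + 11459.9 ≈ 39548 km.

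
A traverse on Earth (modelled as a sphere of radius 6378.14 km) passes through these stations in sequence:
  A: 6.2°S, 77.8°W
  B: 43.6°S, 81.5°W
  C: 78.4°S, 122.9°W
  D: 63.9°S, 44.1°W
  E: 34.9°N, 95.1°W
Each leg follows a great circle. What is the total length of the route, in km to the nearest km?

23239 km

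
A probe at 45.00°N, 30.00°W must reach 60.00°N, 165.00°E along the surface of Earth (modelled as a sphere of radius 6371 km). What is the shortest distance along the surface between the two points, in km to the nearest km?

With latitudes φ₁ = 45.000°, φ₂ = 60.000° and longitude difference Δλ = -165.000°:
cos c = sin φ₁ sin φ₂ + cos φ₁ cos φ₂ cos Δλ = (0.7071)(0.8660) + (0.7071)(0.5000)(-0.9659) = 0.27087,
so c = arccos(0.27087) = 1.29650 rad.
Distance = R·c = 6371 × 1.2965 ≈ 8260 km.

8260 km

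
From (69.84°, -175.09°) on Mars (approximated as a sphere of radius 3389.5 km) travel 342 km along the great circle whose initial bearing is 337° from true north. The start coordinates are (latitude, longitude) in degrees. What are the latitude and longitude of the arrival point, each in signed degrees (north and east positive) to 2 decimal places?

75.00°, 176.16°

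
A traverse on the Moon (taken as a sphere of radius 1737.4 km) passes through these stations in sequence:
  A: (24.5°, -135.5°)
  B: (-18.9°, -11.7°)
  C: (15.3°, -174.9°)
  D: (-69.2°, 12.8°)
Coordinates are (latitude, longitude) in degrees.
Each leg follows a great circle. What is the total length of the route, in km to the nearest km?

12653 km

Leg A→B: central angle 2.2310 rad, distance 3876.1 km.
Leg B→C: central angle 2.8545 rad, distance 4959.5 km.
Leg C→D: central angle 2.1970 rad, distance 3817.1 km.
Total: 3876.1 + 4959.5 + 3817.1 ≈ 12653 km.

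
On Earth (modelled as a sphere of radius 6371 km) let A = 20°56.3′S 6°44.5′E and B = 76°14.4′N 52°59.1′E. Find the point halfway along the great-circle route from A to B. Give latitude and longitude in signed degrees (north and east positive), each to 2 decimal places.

Central angle δ = 1.7655 rad. Interpolating on the sphere with fraction f = 0.5:
P = [sin((1−f)δ)·A + sin(fδ)·B] / sin δ = 0.7874·A + 0.7874·B in Cartesian coordinates,
giving P = (0.8430, 0.2359, 0.4834), i.e. latitude 28.91°, longitude 15.63°.

28.91°, 15.63°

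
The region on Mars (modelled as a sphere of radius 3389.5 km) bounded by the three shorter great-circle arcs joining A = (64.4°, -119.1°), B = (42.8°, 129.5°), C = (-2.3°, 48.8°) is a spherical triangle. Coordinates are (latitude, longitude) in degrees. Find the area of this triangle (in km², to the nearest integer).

12775281 km²

Side lengths (central angles): a = 1.4795, b = 2.0469, c = 1.0506 rad; semiperimeter s = 2.2885.
By l'Huilier's theorem, tan(E/4) = √[tan(s/2) tan((s−a)/2) tan((s−b)/2) tan((s−c)/2)], giving spherical excess E = 1.1120 rad.
Area = E·R² = 1.1120 × (3389.5)² ≈ 12775281 km².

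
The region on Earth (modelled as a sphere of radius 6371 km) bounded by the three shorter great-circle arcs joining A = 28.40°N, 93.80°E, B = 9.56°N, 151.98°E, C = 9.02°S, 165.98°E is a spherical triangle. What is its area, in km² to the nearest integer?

4316442 km²

Side lengths (central angles): a = 0.4054, b = 1.3783, c = 1.0047 rad; semiperimeter s = 1.3942.
By l'Huilier's theorem, tan(E/4) = √[tan(s/2) tan((s−a)/2) tan((s−b)/2) tan((s−c)/2)], giving spherical excess E = 0.1063 rad.
Area = E·R² = 0.1063 × (6371)² ≈ 4316442 km².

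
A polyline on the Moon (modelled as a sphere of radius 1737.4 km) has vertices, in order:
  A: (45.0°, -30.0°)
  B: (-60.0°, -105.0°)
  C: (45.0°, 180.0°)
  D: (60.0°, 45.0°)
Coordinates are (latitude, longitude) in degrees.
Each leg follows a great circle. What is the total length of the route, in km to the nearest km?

9447 km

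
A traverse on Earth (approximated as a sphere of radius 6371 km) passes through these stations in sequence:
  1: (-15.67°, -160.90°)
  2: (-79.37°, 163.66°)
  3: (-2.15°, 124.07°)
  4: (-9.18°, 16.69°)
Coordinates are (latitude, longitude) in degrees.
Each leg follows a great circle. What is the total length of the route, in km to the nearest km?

Leg 1→2: central angle 1.1482 rad, distance 7314.9 km.
Leg 2→3: central angle 1.3909 rad, distance 8861.4 km.
Leg 3→4: central angle 1.8637 rad, distance 11873.3 km.
Total: 7314.9 + 8861.4 + 11873.3 ≈ 28050 km.

28050 km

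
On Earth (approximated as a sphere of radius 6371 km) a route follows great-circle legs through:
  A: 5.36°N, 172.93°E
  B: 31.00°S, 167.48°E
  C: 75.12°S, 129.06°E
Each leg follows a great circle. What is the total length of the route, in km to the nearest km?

Leg A→B: central angle 0.6411 rad, distance 4084.3 km.
Leg B→C: central angle 0.8363 rad, distance 5328.0 km.
Total: 4084.3 + 5328.0 ≈ 9412 km.

9412 km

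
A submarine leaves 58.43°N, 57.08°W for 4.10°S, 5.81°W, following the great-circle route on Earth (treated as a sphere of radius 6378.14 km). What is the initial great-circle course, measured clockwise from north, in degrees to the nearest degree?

Δλ = 51.270° = 0.8948 rad.
y = sin Δλ · cos φ₂ = (0.7801)(0.9974) = 0.7781
x = cos φ₁ sin φ₂ − sin φ₁ cos φ₂ cos Δλ = (0.5235)(-0.0715) − (0.8520)(0.9974)(0.6257) = -0.5691
θ = atan2(y, x) = 126.18°, so the bearing is 126°.

126°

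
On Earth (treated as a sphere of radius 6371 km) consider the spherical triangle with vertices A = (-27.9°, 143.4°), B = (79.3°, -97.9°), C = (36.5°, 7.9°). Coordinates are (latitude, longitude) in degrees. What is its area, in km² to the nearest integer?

94293445 km²

Side lengths (central angles): a = 0.9958, b = 2.4736, c = 2.1396 rad; semiperimeter s = 2.8045.
By l'Huilier's theorem, tan(E/4) = √[tan(s/2) tan((s−a)/2) tan((s−b)/2) tan((s−c)/2)], giving spherical excess E = 2.3231 rad.
Area = E·R² = 2.3231 × (6371)² ≈ 94293445 km².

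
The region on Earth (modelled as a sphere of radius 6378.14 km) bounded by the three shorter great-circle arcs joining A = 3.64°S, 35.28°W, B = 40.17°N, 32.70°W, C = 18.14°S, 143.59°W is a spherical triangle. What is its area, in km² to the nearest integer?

Side lengths (central angles): a = 2.0485, b = 1.8527, c = 0.7657 rad; semiperimeter s = 2.3335.
By l'Huilier's theorem, tan(E/4) = √[tan(s/2) tan((s−a)/2) tan((s−b)/2) tan((s−c)/2)], giving spherical excess E = 1.1155 rad.
Area = E·R² = 1.1155 × (6378.14)² ≈ 45379325 km².

45379325 km²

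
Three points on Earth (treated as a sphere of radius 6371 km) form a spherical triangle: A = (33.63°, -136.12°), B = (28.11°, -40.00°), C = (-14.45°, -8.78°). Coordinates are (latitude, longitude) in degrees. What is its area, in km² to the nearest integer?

16385493 km²

Side lengths (central angles): a = 0.9111, b = 2.2488, c = 1.3871 rad; semiperimeter s = 2.2735.
By l'Huilier's theorem, tan(E/4) = √[tan(s/2) tan((s−a)/2) tan((s−b)/2) tan((s−c)/2)], giving spherical excess E = 0.4037 rad.
Area = E·R² = 0.4037 × (6371)² ≈ 16385493 km².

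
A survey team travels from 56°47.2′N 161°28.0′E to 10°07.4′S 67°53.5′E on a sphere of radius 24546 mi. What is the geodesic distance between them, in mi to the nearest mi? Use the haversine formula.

Let φ₁ = 0.9911 rad, φ₂ = -0.1767 rad, and Δλ = -1.6332 rad.
Haversine: a = sin²(Δφ/2) + cos φ₁ cos φ₂ sin²(Δλ/2) = 0.3039 + (0.5478)(0.9844)(0.5312) = 0.59034.
Central angle c = 2·arcsin(√a) = 1.75247 rad.
Distance = R·c = 24546 × 1.7525 ≈ 43016 mi.

43016 mi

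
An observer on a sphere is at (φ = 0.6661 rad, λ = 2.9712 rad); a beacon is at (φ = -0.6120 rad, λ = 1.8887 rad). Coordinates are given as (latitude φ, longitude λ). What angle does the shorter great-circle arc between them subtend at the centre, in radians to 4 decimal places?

1.6239 rad

In radians: φ₁ = 0.6661, φ₂ = -0.6120, Δλ = -62.023° = -1.0825 rad.
cos c = sin φ₁ sin φ₂ + cos φ₁ cos φ₂ cos Δλ = (0.6179)(-0.5745) + (0.7862)(0.8185)(0.4691) = -0.05310,
so c = arccos(-0.05310) = 1.62393 rad.
So the angular separation is 1.6239 rad.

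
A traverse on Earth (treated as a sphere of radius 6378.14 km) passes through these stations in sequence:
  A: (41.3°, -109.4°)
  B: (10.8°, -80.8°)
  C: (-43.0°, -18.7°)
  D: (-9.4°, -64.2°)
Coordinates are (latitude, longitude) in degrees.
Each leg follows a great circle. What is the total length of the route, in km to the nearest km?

Leg A→B: central angle 0.6895 rad, distance 4397.5 km.
Leg B→C: central angle 1.3609 rad, distance 8680.0 km.
Leg C→D: central angle 0.9057 rad, distance 5776.8 km.
Total: 4397.5 + 8680.0 + 5776.8 ≈ 18854 km.

18854 km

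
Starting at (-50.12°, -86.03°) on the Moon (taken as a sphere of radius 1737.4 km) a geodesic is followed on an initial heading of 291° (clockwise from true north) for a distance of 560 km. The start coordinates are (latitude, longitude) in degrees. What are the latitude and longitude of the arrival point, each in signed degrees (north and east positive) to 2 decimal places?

Angular distance δ = d/R = 560/1737.4 = 0.32232 rad; initial bearing θ = 5.0789 rad.
sin φ₂ = sin φ₁ cos δ + cos φ₁ sin δ cos θ = (-0.7674)(0.9485) + (0.6412)(0.3168)(0.3584) = -0.6551, so φ₂ = -40.93°.
Δλ = atan2(sin θ sin δ cos φ₁, cos δ − sin φ₁ sin φ₂) = atan2(-0.1896, 0.4458) = -23.042°.
λ₂ = -86.030° − 23.042° = -109.07°.

-40.93°, -109.07°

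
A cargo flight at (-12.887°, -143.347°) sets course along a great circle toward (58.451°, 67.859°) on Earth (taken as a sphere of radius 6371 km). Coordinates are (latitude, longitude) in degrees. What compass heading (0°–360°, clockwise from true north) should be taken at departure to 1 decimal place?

339.7°

Δλ = -148.794° = -2.5969 rad.
y = sin Δλ · cos φ₂ = (-0.5181)(0.5232) = -0.2711
x = cos φ₁ sin φ₂ − sin φ₁ cos φ₂ cos Δλ = (0.9748)(0.8522) − (-0.2230)(0.5232)(-0.8553) = 0.7309
θ = atan2(y, x) = -20.35°; adding 360° gives 339.7°.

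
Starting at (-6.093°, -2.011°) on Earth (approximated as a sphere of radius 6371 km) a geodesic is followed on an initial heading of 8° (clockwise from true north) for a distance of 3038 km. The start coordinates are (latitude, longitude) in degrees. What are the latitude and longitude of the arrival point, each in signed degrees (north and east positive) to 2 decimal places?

20.96°, 1.91°

Angular distance δ = d/R = 3038/6371 = 0.47685 rad; initial bearing θ = 0.1396 rad.
sin φ₂ = sin φ₁ cos δ + cos φ₁ sin δ cos θ = (-0.1061)(0.8884) + (0.9944)(0.4590)(0.9903) = 0.3576, so φ₂ = 20.96°.
Δλ = atan2(sin θ sin δ cos φ₁, cos δ − sin φ₁ sin φ₂) = atan2(0.0635, 0.9264) = 3.922°.
λ₂ = -2.011° + 3.922° = 1.91°.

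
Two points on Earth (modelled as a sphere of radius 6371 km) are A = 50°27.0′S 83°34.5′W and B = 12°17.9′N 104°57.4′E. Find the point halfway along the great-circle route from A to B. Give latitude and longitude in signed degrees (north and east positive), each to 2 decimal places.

Central angle δ = 2.4647 rad. Interpolating on the sphere with fraction f = 0.5:
P = [sin((1−f)δ)·A + sin(fδ)·B] / sin δ = 1.5058·A + 1.5058·B in Cartesian coordinates,
giving P = (-0.2724, 0.4686, -0.8404), i.e. latitude -57.18°, longitude 120.17°.

-57.18°, 120.17°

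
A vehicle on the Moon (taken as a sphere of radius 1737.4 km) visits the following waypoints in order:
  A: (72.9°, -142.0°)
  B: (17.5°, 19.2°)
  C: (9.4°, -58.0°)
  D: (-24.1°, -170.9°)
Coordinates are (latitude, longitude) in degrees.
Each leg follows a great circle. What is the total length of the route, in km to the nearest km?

8444 km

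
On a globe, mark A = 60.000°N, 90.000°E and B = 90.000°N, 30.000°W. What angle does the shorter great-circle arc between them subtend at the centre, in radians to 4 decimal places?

0.5236 rad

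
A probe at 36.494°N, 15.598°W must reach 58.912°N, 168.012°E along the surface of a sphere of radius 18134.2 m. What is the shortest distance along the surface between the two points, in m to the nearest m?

With latitudes φ₁ = 36.494°, φ₂ = 58.912° and longitude difference Δλ = -176.390°:
cos c = sin φ₁ sin φ₂ + cos φ₁ cos φ₂ cos Δλ = (0.5947)(0.8564) + (0.8039)(0.5164)(-0.9980) = 0.09504,
so c = arccos(0.09504) = 1.47562 rad.
Distance = R·c = 18134.2 × 1.4756 ≈ 26759 m.

26759 m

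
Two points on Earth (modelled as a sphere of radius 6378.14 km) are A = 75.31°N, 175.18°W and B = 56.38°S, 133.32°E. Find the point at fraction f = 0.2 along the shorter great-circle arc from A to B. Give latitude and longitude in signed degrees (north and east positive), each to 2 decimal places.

50.34°, 158.36°

The central angle between A and B is δ = 2.3719 rad.
With f = 0.2, the slerp weights are sin((1−f)δ)/sin δ = 1.3609 and sin(fδ)/sin δ = 0.6564.
Weighted sum of the unit vectors: (1.3609)·(-0.2527,-0.0213,0.9673) + (0.6564)·(-0.3799,0.4028,-0.8327) = (-0.5932, 0.2354, 0.7699).
Converting back: φ = atan2(z, √(x²+y²)) = 50.34°, λ = atan2(y, x) = 158.36°.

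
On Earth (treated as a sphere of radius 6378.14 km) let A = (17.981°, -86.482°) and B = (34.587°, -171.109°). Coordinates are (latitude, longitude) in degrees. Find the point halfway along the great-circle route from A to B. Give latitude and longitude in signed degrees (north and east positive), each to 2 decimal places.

33.68°, -125.04°

Central angle δ = 1.3196 rad. Interpolating on the sphere with fraction f = 0.5:
P = [sin((1−f)δ)·A + sin(fδ)·B] / sin δ = 0.6328·A + 0.6328·B in Cartesian coordinates,
giving P = (-0.4778, -0.6813, 0.5546), i.e. latitude 33.68°, longitude -125.04°.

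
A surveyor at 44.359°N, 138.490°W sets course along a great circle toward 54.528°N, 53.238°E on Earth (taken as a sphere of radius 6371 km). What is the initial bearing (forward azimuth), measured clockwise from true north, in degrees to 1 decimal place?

353.1°

Δλ = -168.272° = -2.9369 rad.
y = sin Δλ · cos φ₂ = (-0.2033)(0.5803) = -0.1180
x = cos φ₁ sin φ₂ − sin φ₁ cos φ₂ cos Δλ = (0.7150)(0.8144) − (0.6992)(0.5803)(-0.9791) = 0.9795
θ = atan2(y, x) = -6.87°; adding 360° gives 353.1°.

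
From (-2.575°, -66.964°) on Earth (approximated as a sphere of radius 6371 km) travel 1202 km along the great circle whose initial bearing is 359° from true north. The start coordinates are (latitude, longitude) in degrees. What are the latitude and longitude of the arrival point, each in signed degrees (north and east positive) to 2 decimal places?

8.23°, -67.15°

Angular distance δ = d/R = 1202/6371 = 0.18867 rad; initial bearing θ = 6.2657 rad.
sin φ₂ = sin φ₁ cos δ + cos φ₁ sin δ cos θ = (-0.0449)(0.9823) + (0.9990)(0.1876)(0.9998) = 0.1432, so φ₂ = 8.23°.
Δλ = atan2(sin θ sin δ cos φ₁, cos δ − sin φ₁ sin φ₂) = atan2(-0.0033, 0.9887) = -0.189°.
λ₂ = -66.964° − 0.189° = -67.15°.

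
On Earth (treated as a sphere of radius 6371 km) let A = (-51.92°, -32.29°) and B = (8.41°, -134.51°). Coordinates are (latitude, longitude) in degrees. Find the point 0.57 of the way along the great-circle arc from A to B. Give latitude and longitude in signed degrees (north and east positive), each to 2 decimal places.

The central angle between A and B is δ = 1.8176 rad.
With f = 0.57, the slerp weights are sin((1−f)δ)/sin δ = 0.7264 and sin(fδ)/sin δ = 0.8873.
Weighted sum of the unit vectors: (0.7264)·(0.5214,-0.3295,-0.7872) + (0.8873)·(-0.6935,-0.7055,0.1463) = (-0.2366, -0.8652, -0.4420).
Converting back: φ = atan2(z, √(x²+y²)) = -26.23°, λ = atan2(y, x) = -105.29°.

-26.23°, -105.29°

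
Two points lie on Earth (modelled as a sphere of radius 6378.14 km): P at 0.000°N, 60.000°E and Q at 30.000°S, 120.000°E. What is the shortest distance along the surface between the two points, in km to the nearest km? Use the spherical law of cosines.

7162 km

With latitudes φ₁ = 0.000°, φ₂ = -30.000° and longitude difference Δλ = 60.000°:
cos c = sin φ₁ sin φ₂ + cos φ₁ cos φ₂ cos Δλ = (0.0000)(-0.5000) + (1.0000)(0.8660)(0.5000) = 0.43301,
so c = arccos(0.43301) = 1.12296 rad.
Distance = R·c = 6378.14 × 1.1230 ≈ 7162 km.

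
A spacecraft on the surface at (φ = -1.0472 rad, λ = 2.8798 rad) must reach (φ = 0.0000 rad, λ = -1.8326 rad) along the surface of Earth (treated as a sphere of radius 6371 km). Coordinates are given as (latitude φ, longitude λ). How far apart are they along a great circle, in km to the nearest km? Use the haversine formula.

10008 km

Let φ₁ = -1.0472 rad, φ₂ = 0.0000 rad, and Δλ = 1.5708 rad.
Haversine: a = sin²(Δφ/2) + cos φ₁ cos φ₂ sin²(Δλ/2) = 0.2500 + (0.5000)(1.0000)(0.5000) = 0.50000.
Central angle c = 2·arcsin(√a) = 1.57079 rad.
Distance = R·c = 6371 × 1.5708 ≈ 10008 km.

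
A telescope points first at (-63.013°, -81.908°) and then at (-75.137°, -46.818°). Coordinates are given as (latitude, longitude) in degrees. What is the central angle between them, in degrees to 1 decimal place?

17.0°

Let φ₁ = -1.0998 rad, φ₂ = -1.3114 rad, and Δλ = 0.6124 rad.
cos c = sin φ₁ sin φ₂ + cos φ₁ cos φ₂ cos Δλ = (-0.8911)(-0.9665) + (0.4538)(0.2565)(0.8183) = 0.95654,
so c = arccos(0.95654) = 0.29590 rad.
So the angular separation is 17.0°.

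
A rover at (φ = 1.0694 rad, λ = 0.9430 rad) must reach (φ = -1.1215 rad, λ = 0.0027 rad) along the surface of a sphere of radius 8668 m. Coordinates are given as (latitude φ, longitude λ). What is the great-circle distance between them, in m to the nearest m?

With latitudes φ₁ = 61.272°, φ₂ = -64.257° and longitude difference Δλ = -53.875°:
cos c = sin φ₁ sin φ₂ + cos φ₁ cos φ₂ cos Δλ = (0.8769)(-0.9008) + (0.4807)(0.4343)(0.5895) = -0.66681,
so c = arccos(-0.66681) = 2.30071 rad.
Distance = R·c = 8668 × 2.3007 ≈ 19943 m.

19943 m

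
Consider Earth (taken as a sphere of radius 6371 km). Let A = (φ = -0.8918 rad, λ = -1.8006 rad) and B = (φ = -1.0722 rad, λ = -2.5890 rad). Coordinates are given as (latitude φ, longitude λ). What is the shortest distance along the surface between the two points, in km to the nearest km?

2943 km

In radians: φ₁ = -0.8918, φ₂ = -1.0722, Δλ = -45.172° = -0.7884 rad.
cos c = sin φ₁ sin φ₂ + cos φ₁ cos φ₂ cos Δλ = (-0.7782)(-0.8783) + (0.6280)(0.4782)(0.7050) = 0.89517,
so c = arccos(0.89517) = 0.46197 rad.
Distance = R·c = 6371 × 0.4620 ≈ 2943 km.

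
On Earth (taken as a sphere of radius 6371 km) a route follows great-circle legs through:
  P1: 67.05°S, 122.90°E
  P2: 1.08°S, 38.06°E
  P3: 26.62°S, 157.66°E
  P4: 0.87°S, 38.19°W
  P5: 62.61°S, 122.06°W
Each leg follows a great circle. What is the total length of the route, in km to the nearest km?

48661 km

Leg P1→P2: central angle 1.5184 rad, distance 9673.4 km.
Leg P2→P3: central angle 2.0187 rad, distance 12861.0 km.
Leg P3→P4: central angle 2.5927 rad, distance 16518.1 km.
Leg P4→P5: central angle 1.5082 rad, distance 9608.4 km.
Total: 9673.4 + 12861.0 + 16518.1 + 9608.4 ≈ 48661 km.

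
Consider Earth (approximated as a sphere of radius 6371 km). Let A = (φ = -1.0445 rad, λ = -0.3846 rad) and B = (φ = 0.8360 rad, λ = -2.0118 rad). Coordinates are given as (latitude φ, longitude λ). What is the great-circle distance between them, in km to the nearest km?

14605 km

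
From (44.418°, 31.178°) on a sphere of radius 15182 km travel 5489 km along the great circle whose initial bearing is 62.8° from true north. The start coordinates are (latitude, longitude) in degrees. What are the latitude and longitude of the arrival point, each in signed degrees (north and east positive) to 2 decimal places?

Angular distance δ = d/R = 5489/15182 = 0.36155 rad; initial bearing θ = 1.0961 rad.
sin φ₂ = sin φ₁ cos δ + cos φ₁ sin δ cos θ = (0.6999)(0.9354) + (0.7143)(0.3537)(0.4571) = 0.7701, so φ₂ = 50.37°.
Δλ = atan2(sin θ sin δ cos φ₁, cos δ − sin φ₁ sin φ₂) = atan2(0.2247, 0.3963) = 29.551°.
λ₂ = 31.178° + 29.551° = 60.73°.

50.37°, 60.73°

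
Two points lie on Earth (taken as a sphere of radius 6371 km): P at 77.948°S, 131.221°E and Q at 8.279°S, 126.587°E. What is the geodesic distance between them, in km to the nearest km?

In radians: φ₁ = -1.3604, φ₂ = -0.1445, Δλ = -4.634° = -0.0809 rad.
cos c = sin φ₁ sin φ₂ + cos φ₁ cos φ₂ cos Δλ = (-0.9780)(-0.1440) + (0.2088)(0.9896)(0.9967) = 0.34677,
so c = arccos(0.34677) = 1.21667 rad.
Distance = R·c = 6371 × 1.2167 ≈ 7751 km.

7751 km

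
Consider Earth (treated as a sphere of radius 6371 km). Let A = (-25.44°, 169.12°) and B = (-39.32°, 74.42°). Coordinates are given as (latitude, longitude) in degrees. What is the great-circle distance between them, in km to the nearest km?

In radians: φ₁ = -0.4440, φ₂ = -0.6863, Δλ = -94.700° = -1.6528 rad.
cos c = sin φ₁ sin φ₂ + cos φ₁ cos φ₂ cos Δλ = (-0.4296)(-0.6337) + (0.9030)(0.7736)(-0.0819) = 0.21495,
so c = arccos(0.21495) = 1.35415 rad.
Distance = R·c = 6371 × 1.3542 ≈ 8627 km.

8627 km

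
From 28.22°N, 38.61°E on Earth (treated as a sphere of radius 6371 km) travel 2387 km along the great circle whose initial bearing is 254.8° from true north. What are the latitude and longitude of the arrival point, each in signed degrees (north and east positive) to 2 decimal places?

Angular distance δ = d/R = 2387/6371 = 0.37467 rad; initial bearing θ = 4.4471 rad.
sin φ₂ = sin φ₁ cos δ + cos φ₁ sin δ cos θ = (0.4729)(0.9306) + (0.8811)(0.3660)(-0.2622) = 0.3555, so φ₂ = 20.82°.
Δλ = atan2(sin θ sin δ cos φ₁, cos δ − sin φ₁ sin φ₂) = atan2(-0.3112, 0.7625) = -22.200°.
λ₂ = 38.610° − 22.200° = 16.41°.

20.82°, 16.41°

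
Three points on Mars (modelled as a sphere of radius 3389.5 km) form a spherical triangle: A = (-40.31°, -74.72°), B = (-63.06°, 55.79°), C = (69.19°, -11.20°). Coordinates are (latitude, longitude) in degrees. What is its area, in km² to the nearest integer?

Side lengths (central angles): a = 2.4503, b = 2.0759, c = 1.2108 rad; semiperimeter s = 2.8685.
By l'Huilier's theorem, tan(E/4) = √[tan(s/2) tan((s−a)/2) tan((s−b)/2) tan((s−c)/2)], giving spherical excess E = 2.7937 rad.
Area = E·R² = 2.7937 × (3389.5)² ≈ 32096150 km².

32096150 km²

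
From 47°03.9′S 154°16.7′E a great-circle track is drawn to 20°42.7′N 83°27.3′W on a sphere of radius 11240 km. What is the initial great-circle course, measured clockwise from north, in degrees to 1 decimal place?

Δλ = 122.267° = 2.1340 rad.
y = sin Δλ · cos φ₂ = (0.8456)(0.9354) = 0.7909
x = cos φ₁ sin φ₂ − sin φ₁ cos φ₂ cos Δλ = (0.6812)(0.3537) − (-0.7321)(0.9354)(-0.5339) = -0.1247
θ = atan2(y, x) = 98.96°, so the bearing is 99.0°.

99.0°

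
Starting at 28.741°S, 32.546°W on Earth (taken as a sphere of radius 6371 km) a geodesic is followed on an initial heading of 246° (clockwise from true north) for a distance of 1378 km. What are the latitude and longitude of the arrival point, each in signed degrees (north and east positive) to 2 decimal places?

Angular distance δ = d/R = 1378/6371 = 0.21629 rad; initial bearing θ = 4.2935 rad.
sin φ₂ = sin φ₁ cos δ + cos φ₁ sin δ cos θ = (-0.4809)(0.9767) + (0.8768)(0.2146)(-0.4067) = -0.5462, so φ₂ = -33.11°.
Δλ = atan2(sin θ sin δ cos φ₁, cos δ − sin φ₁ sin φ₂) = atan2(-0.1719, 0.7141) = -13.536°.
λ₂ = -32.546° − 13.536° = -46.08°.

-33.11°, -46.08°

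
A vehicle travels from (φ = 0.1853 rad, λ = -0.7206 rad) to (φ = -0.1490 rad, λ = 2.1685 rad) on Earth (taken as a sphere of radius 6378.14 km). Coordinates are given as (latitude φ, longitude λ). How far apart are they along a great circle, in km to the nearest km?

In radians: φ₁ = 0.1853, φ₂ = -0.1490, Δλ = 165.533° = 2.8891 rad.
cos c = sin φ₁ sin φ₂ + cos φ₁ cos φ₂ cos Δλ = (0.1842)(-0.1484) + (0.9829)(0.9889)(-0.9683) = -0.96852,
so c = arccos(-0.96852) = 2.89002 rad.
Distance = R·c = 6378.14 × 2.8900 ≈ 18433 km.

18433 km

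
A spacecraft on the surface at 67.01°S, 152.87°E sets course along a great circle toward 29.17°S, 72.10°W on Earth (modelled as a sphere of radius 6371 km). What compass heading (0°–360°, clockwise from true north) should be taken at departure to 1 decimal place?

140.9°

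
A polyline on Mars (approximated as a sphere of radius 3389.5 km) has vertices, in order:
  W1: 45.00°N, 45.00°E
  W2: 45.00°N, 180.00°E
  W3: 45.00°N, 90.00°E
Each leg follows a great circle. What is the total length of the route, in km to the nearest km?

8376 km

Leg W1→W2: central angle 1.4238 rad, distance 4826.0 km.
Leg W2→W3: central angle 1.0472 rad, distance 3549.5 km.
Total: 4826.0 + 3549.5 ≈ 8376 km.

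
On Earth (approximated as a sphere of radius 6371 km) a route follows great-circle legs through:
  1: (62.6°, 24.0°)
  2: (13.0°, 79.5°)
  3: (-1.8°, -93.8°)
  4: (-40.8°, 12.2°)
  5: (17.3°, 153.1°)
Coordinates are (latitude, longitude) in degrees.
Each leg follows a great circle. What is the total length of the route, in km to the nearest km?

52249 km

Leg 1→2: central angle 1.0999 rad, distance 7007.4 km.
Leg 2→3: central angle 2.9144 rad, distance 18567.7 km.
Leg 3→4: central angle 1.7600 rad, distance 11212.6 km.
Leg 4→5: central angle 2.4268 rad, distance 15460.8 km.
Total: 7007.4 + 18567.7 + 11212.6 + 15460.8 ≈ 52249 km.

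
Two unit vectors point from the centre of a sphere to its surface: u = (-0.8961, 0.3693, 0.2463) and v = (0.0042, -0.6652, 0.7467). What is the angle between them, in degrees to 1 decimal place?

93.8°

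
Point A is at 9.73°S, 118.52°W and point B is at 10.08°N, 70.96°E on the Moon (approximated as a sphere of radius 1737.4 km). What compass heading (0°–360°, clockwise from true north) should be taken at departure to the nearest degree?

273°

Δλ = -170.520° = -2.9761 rad.
y = sin Δλ · cos φ₂ = (-0.1647)(0.9846) = -0.1622
x = cos φ₁ sin φ₂ − sin φ₁ cos φ₂ cos Δλ = (0.9856)(0.1750) − (-0.1690)(0.9846)(-0.9863) = 0.0084
θ = atan2(y, x) = -87.04°; adding 360° gives 273°.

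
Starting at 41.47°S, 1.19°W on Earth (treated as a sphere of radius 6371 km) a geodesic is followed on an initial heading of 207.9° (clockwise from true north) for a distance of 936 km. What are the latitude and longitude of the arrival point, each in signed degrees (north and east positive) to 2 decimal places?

-48.77°, -7.16°

Angular distance δ = d/R = 936/6371 = 0.14692 rad; initial bearing θ = 3.6285 rad.
sin φ₂ = sin φ₁ cos δ + cos φ₁ sin δ cos θ = (-0.6622)(0.9892) + (0.7493)(0.1464)(-0.8838) = -0.7520, so φ₂ = -48.77°.
Δλ = atan2(sin θ sin δ cos φ₁, cos δ − sin φ₁ sin φ₂) = atan2(-0.0513, 0.4912) = -5.965°.
λ₂ = -1.190° − 5.965° = -7.16°.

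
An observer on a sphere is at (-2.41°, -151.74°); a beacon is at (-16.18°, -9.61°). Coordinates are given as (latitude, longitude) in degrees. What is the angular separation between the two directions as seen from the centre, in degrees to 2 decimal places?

In radians: φ₁ = -0.0421, φ₂ = -0.2824, Δλ = 142.130° = 2.4806 rad.
cos c = sin φ₁ sin φ₂ + cos φ₁ cos φ₂ cos Δλ = (-0.0421)(-0.2787) + (0.9991)(0.9604)(-0.7894) = -0.74575,
so c = arccos(-0.74575) = 2.41246 rad.
So the angular separation is 138.22°.

138.22°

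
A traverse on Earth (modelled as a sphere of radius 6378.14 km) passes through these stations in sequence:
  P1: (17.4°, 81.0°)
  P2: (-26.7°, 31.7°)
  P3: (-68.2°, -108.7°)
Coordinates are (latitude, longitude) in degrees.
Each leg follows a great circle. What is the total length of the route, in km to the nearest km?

Leg P1→P2: central angle 1.1356 rad, distance 7243.3 km.
Leg P2→P3: central angle 1.4085 rad, distance 8983.8 km.
Total: 7243.3 + 8983.8 ≈ 16227 km.

16227 km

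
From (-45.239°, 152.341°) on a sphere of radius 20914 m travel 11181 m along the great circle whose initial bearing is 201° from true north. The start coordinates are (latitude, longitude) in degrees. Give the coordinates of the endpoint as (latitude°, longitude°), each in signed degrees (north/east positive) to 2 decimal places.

-71.07°, 118.09°

Angular distance δ = d/R = 11181/20914 = 0.53462 rad; initial bearing θ = 3.5081 rad.
sin φ₂ = sin φ₁ cos δ + cos φ₁ sin δ cos θ = (-0.7101)(0.8605) + (0.7042)(0.5095)(-0.9336) = -0.9459, so φ₂ = -71.07°.
Δλ = atan2(sin θ sin δ cos φ₁, cos δ − sin φ₁ sin φ₂) = atan2(-0.1286, 0.1888) = -34.253°.
λ₂ = 152.341° − 34.253° = 118.09°.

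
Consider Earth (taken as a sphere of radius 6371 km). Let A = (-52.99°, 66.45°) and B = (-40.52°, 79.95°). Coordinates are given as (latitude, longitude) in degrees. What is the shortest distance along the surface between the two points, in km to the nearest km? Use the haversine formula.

Let φ₁ = -0.9248 rad, φ₂ = -0.7072 rad, and Δλ = 0.2356 rad.
Haversine: a = sin²(Δφ/2) + cos φ₁ cos φ₂ sin²(Δλ/2) = 0.0118 + (0.6020)(0.7602)(0.0138) = 0.01812.
Central angle c = 2·arcsin(√a) = 0.27002 rad.
Distance = R·c = 6371 × 0.2700 ≈ 1720 km.

1720 km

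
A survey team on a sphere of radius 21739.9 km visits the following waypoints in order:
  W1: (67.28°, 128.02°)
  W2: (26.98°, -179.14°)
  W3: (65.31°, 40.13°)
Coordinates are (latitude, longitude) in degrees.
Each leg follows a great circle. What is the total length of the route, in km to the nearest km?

Leg W1→W2: central angle 0.8939 rad, distance 19433.1 km.
Leg W2→W3: central angle 1.4465 rad, distance 31445.8 km.
Total: 19433.1 + 31445.8 ≈ 50879 km.

50879 km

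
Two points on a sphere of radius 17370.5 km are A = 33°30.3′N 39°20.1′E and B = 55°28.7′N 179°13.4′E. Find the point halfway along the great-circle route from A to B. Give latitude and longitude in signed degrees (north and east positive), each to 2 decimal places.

Central angle δ = 1.4773 rad. Interpolating on the sphere with fraction f = 0.5:
P = [sin((1−f)δ)·A + sin(fδ)·B] / sin δ = 0.6762·A + 0.6762·B in Cartesian coordinates,
giving P = (0.0529, 0.3626, 0.9304), i.e. latitude 68.50°, longitude 81.70°.

68.50°, 81.70°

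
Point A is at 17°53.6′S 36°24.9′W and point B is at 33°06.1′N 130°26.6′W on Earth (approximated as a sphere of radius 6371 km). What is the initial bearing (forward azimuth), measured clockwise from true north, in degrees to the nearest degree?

With φ₁ = -0.3123, φ₂ = 0.5777, Δλ = -1.6411 rad, the forward-azimuth formula gives
θ = atan2( sin Δλ cos φ₂ , cos φ₁ sin φ₂ − sin φ₁ cos φ₂ cos Δλ ) = atan2(-0.8356, 0.5016) = -59.02°.
Adding 360° brings this into [0°, 360°): 301°.

301°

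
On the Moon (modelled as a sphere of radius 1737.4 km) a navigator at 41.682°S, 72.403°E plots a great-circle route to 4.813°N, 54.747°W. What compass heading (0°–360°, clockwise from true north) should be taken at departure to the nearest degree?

247°

With φ₁ = -0.7275, φ₂ = 0.0840, Δλ = -2.2192 rad, the forward-azimuth formula gives
θ = atan2( sin Δλ cos φ₂ , cos φ₁ sin φ₂ − sin φ₁ cos φ₂ cos Δλ ) = atan2(-0.7942, -0.3375) = -113.02°.
Adding 360° brings this into [0°, 360°): 247°.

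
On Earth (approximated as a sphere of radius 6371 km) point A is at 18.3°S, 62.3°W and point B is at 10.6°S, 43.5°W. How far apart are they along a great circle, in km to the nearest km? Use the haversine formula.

Let φ₁ = -0.3194 rad, φ₂ = -0.1850 rad, and Δλ = 0.3281 rad.
Haversine: a = sin²(Δφ/2) + cos φ₁ cos φ₂ sin²(Δλ/2) = 0.0045 + (0.9494)(0.9829)(0.0267) = 0.02940.
Central angle c = 2·arcsin(√a) = 0.34465 rad.
Distance = R·c = 6371 × 0.3446 ≈ 2196 km.

2196 km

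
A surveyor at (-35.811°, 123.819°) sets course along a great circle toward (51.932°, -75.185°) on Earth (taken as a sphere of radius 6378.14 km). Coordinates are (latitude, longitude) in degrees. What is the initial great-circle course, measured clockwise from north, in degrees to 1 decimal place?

34.0°

Δλ = 160.996° = 2.8099 rad.
y = sin Δλ · cos φ₂ = (0.3256)(0.6166) = 0.2008
x = cos φ₁ sin φ₂ − sin φ₁ cos φ₂ cos Δλ = (0.8110)(0.7873) − (-0.5851)(0.6166)(-0.9455) = 0.2973
θ = atan2(y, x) = 34.03°, so the bearing is 34.0°.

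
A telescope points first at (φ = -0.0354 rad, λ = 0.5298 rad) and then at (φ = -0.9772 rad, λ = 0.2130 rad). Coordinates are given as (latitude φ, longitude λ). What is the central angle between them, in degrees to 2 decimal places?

With latitudes φ₁ = -2.028°, φ₂ = -55.989° and longitude difference Δλ = -18.151°:
Haversine: a = sin²(Δφ/2) + cos φ₁ cos φ₂ sin²(Δλ/2) = 0.2058 + (0.9994)(0.5593)(0.0249) = 0.21974.
Central angle c = 2·arcsin(√a) = 0.97579 rad.
So the angular separation is 55.91°.

55.91°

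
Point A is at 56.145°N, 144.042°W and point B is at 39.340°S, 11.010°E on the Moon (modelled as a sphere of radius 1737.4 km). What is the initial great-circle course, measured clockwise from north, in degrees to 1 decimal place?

54.9°

With φ₁ = 0.9799, φ₂ = -0.6866, Δλ = 2.7062 rad, the forward-azimuth formula gives
θ = atan2( sin Δλ cos φ₂ , cos φ₁ sin φ₂ − sin φ₁ cos φ₂ cos Δλ ) = atan2(0.3262, 0.2292) = 54.91°.
So the initial bearing is 54.9°.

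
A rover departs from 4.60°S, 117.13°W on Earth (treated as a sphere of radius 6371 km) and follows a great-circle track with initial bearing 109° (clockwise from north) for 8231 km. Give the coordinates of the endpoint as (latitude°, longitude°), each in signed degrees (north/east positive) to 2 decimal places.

-19.52°, -42.46°

Angular distance δ = d/R = 8231/6371 = 1.29195 rad; initial bearing θ = 1.9024 rad.
sin φ₂ = sin φ₁ cos δ + cos φ₁ sin δ cos θ = (-0.0802)(0.2752) + (0.9968)(0.9614)(-0.3256) = -0.3341, so φ₂ = -19.52°.
Δλ = atan2(sin θ sin δ cos φ₁, cos δ − sin φ₁ sin φ₂) = atan2(0.9061, 0.2485) = 74.666°.
λ₂ = -117.130° + 74.666° = -42.46°.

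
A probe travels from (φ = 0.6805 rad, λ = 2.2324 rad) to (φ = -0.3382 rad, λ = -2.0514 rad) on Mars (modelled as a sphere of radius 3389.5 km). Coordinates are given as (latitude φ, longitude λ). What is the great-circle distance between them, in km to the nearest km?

7152 km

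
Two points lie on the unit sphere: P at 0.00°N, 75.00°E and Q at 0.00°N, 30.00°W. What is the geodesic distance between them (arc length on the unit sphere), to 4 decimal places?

1.8326

In radians: φ₁ = 0.0000, φ₂ = 0.0000, Δλ = -105.000° = -1.8326 rad.
cos c = sin φ₁ sin φ₂ + cos φ₁ cos φ₂ cos Δλ = (0.0000)(0.0000) + (1.0000)(1.0000)(-0.2588) = -0.25882,
so c = arccos(-0.25882) = 1.83260 rad.
On the unit sphere the arc length equals the central angle: 1.8326.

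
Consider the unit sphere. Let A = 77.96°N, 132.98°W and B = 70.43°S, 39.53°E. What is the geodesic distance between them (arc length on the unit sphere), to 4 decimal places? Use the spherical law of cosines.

3.0057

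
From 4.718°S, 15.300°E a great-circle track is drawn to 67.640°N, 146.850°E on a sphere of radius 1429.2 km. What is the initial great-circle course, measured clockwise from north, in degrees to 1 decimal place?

17.5°

With φ₁ = -0.0823, φ₂ = 1.1805, Δλ = 2.2960 rad, the forward-azimuth formula gives
θ = atan2( sin Δλ cos φ₂ , cos φ₁ sin φ₂ − sin φ₁ cos φ₂ cos Δλ ) = atan2(0.2847, 0.9009) = 17.54°.
So the initial bearing is 17.5°.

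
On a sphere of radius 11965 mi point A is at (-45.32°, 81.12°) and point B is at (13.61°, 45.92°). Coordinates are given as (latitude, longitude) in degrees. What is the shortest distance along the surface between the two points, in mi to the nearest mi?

In radians: φ₁ = -0.7910, φ₂ = 0.2375, Δλ = -35.200° = -0.6144 rad.
cos c = sin φ₁ sin φ₂ + cos φ₁ cos φ₂ cos Δλ = (-0.7110)(0.2353) + (0.7031)(0.9719)(0.8171) = 0.39112,
so c = arccos(0.39112) = 1.16895 rad.
Distance = R·c = 11965 × 1.1689 ≈ 13986 mi.

13986 mi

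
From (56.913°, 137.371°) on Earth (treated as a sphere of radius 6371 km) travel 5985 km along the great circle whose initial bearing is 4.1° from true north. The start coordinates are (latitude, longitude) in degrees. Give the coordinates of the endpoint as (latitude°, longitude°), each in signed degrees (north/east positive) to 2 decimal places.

69.08°, -51.93°

Angular distance δ = d/R = 5985/6371 = 0.93941 rad; initial bearing θ = 0.0716 rad.
sin φ₂ = sin φ₁ cos δ + cos φ₁ sin δ cos θ = (0.8378)(0.5903) + (0.5459)(0.8072)(0.9974) = 0.9341, so φ₂ = 69.08°.
Δλ = atan2(sin θ sin δ cos φ₁, cos δ − sin φ₁ sin φ₂) = atan2(0.0315, -0.1924) = 170.698°.
λ₂ = 137.371° + 170.698° = 308.07° → -51.93° after wrapping to (−180°, 180°].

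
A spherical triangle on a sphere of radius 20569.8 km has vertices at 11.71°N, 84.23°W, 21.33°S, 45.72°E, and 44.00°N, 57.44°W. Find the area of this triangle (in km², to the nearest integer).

496566196 km²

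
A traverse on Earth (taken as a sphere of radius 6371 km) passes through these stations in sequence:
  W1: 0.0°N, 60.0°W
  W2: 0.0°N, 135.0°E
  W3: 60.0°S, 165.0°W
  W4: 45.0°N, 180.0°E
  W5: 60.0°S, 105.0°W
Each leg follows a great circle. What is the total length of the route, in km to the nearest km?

51998 km

Leg W1→W2: central angle 2.8798 rad, distance 18347.2 km.
Leg W2→W3: central angle 1.3181 rad, distance 8397.7 km.
Leg W3→W4: central angle 1.8451 rad, distance 11755.1 km.
Leg W4→W5: central angle 2.1187 rad, distance 13498.0 km.
Total: 18347.2 + 8397.7 + 11755.1 + 13498.0 ≈ 51998 km.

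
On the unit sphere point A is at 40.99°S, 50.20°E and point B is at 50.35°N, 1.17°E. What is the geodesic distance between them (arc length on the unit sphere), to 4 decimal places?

1.7612

Let φ₁ = -0.7154 rad, φ₂ = 0.8788 rad, and Δλ = -0.8557 rad.
cos c = sin φ₁ sin φ₂ + cos φ₁ cos φ₂ cos Δλ = (-0.6559)(0.7700) + (0.7548)(0.6381)(0.6557) = -0.18923,
so c = arccos(-0.18923) = 1.76118 rad.
On the unit sphere the arc length equals the central angle: 1.7612.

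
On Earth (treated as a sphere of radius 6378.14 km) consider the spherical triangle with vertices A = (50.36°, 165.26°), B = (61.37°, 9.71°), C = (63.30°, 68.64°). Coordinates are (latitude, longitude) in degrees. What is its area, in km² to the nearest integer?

7674910 km²

Side lengths (central angles): a = 0.4618, b = 0.8567, c = 1.1618 rad; semiperimeter s = 1.2402.
By l'Huilier's theorem, tan(E/4) = √[tan(s/2) tan((s−a)/2) tan((s−b)/2) tan((s−c)/2)], giving spherical excess E = 0.1887 rad.
Area = E·R² = 0.1887 × (6378.14)² ≈ 7674910 km².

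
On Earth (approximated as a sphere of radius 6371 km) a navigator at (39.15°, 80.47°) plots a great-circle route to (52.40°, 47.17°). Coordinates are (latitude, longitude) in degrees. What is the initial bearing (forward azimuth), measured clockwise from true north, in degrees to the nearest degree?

With φ₁ = 0.6833, φ₂ = 0.9146, Δλ = -0.5812 rad, the forward-azimuth formula gives
θ = atan2( sin Δλ cos φ₂ , cos φ₁ sin φ₂ − sin φ₁ cos φ₂ cos Δλ ) = atan2(-0.3350, 0.2925) = -48.88°.
Adding 360° brings this into [0°, 360°): 311°.

311°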